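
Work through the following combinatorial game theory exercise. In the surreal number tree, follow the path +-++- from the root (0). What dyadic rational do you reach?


Sign expansion: +-++-
Rule: track bounds (lo, hi), initially (-inf, +inf). On '+', the current value becomes lo and we move to the simplest number in (value, hi): value + 1 if hi = +inf, otherwise the midpoint (value + hi)/2. On '-', the current value becomes hi and we move to value - 1 if lo = -inf, otherwise the midpoint (lo + value)/2.
Start at 0.
Step 1: sign = +, move right. Bounds: (0, +inf). Value = 1
Step 2: sign = -, move left. Bounds: (0, 1). Value = 1/2
Step 3: sign = +, move right. Bounds: (1/2, 1). Value = 3/4
Step 4: sign = +, move right. Bounds: (3/4, 1). Value = 7/8
Step 5: sign = -, move left. Bounds: (3/4, 7/8). Value = 13/16
The surreal number with sign expansion +-++- is 13/16.

13/16


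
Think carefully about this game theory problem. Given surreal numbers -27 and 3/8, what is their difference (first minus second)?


x = -27, y = 3/8
Converting to common denominator: 8
x = -216/8, y = 3/8
x - y = -27 - 3/8 = -219/8

-219/8


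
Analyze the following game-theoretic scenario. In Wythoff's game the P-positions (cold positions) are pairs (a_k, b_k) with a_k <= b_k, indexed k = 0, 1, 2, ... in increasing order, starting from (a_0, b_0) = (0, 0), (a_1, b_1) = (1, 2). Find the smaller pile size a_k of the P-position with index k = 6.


By Wythoff's theorem, a_k = floor(k * phi) and b_k = floor(k * phi^2) = a_k + k, where phi = (1 + sqrt(5))/2 is the golden ratio.
phi = (1 + sqrt(5))/2 = 1.618034
k = 6
k * phi = 6 * 1.618034 = 9.708204
a_6 = floor(k * phi) = 9

9


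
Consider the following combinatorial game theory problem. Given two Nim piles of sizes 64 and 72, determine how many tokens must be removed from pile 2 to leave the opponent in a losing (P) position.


Piles: 64 and 72
Current XOR: 64 XOR 72 = 8 (non-zero, so this is an N-position).
To make the XOR zero, we need to find a move that balances the piles.
For pile 2 (size 72): target = 72 XOR 8 = 64
We reduce pile 2 from 72 to 64.
Tokens removed: 72 - 64 = 8
Verification: 64 XOR 64 = 0

8


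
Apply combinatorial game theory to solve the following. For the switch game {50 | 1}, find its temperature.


The game is {50 | 1}, a switch {a | b} with numbers a > b.
Cooling {a | b} by t gives {a - t | b + t}, which stops being hot when a - t = b + t, i.e. at t = (a - b)/2. So the temperature of a switch is (a - b)/2.
Temperature = (Left option - Right option) / 2
= (50 - (1)) / 2
= 49 / 2
= 49/2

49/2


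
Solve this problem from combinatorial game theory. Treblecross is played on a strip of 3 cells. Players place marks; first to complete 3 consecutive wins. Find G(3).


Treblecross: place X on empty cells; 3-in-a-row wins.
Playing within two cells of an existing X lets the opponent win at once, so sensible play treats the cells i-2..i+2 around each X as dead. The player left with no safe cell loses, so this is a normal-play take-away game on strips of safe cells.
Placing X at cell i (0-indexed) of a strip of k safe cells leaves independent strips of sizes max(0, i-2) and max(0, k-i-3). Hence G(k) = mex{ G(max(0,i-2)) XOR G(max(0,k-i-3)) : 0 <= i < k }, with G(0) = 0.
G(1): splits (0,0):0^0=0 -> mex({0}) = 1
G(2): splits (0,0):0^0=0 -> mex({0}) = 1
G(3): splits (0,0):0^0=0 -> mex({0}) = 1
Therefore G(3) = 1.

1


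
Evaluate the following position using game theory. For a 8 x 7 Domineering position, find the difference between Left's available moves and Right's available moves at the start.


Board is 8 x 7 (rows x cols).
Left (vertical) placements: (rows-1) * cols = 7 * 7 = 49
Right (horizontal) placements: rows * (cols-1) = 8 * 6 = 48
Advantage = Left - Right = 49 - 48 = 1

1


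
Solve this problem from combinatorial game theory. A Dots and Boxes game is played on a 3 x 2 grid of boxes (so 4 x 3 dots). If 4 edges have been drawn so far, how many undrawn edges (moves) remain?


Grid: 3 x 2 boxes, i.e. 4 rows and 3 columns of dots.
Horizontal edges: (rows + 1) * cols = 4 * 2 = 8
Vertical edges: rows * (cols + 1) = 3 * 3 = 9
Total edges: 8 + 9 = 17
Edges drawn: 4
Remaining: 17 - 4 = 13

13


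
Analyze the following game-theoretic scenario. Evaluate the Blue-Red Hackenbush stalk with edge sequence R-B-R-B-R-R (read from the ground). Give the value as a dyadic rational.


Edges (from ground): R-B-R-B-R-R
By Berlekamp's sign-expansion rule, a Blue-Red Hackenbush stalk has the value of the surreal number whose sign sequence is the edge sequence with B -> + and R -> -.
Sign sequence: -+-+--
Trace the sign expansion in the surreal number tree, starting from 0:
Edge 1: R (sign -) -> bounds (-inf, 0), value = -1
Edge 2: B (sign +) -> bounds (-1, 0), value = -1/2
Edge 3: R (sign -) -> bounds (-1, -1/2), value = -3/4
Edge 4: B (sign +) -> bounds (-3/4, -1/2), value = -5/8
Edge 5: R (sign -) -> bounds (-3/4, -5/8), value = -11/16
Edge 6: R (sign -) -> bounds (-3/4, -11/16), value = -23/32
Game value = -23/32

-23/32


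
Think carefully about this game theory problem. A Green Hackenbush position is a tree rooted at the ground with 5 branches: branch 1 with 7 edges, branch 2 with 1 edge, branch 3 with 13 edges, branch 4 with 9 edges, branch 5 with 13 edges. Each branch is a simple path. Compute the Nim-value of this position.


The tree has 5 branches from the ground vertex.
In Green Hackenbush, the Nim-value of a simple path of length k is k.
Branch 1: length 7, Nim-value = 7
Branch 2: length 1, Nim-value = 1
Branch 3: length 13, Nim-value = 13
Branch 4: length 9, Nim-value = 9
Branch 5: length 13, Nim-value = 13
Total Nim-value = XOR of all branch values:
0 XOR 7 = 7
7 XOR 1 = 6
6 XOR 13 = 11
11 XOR 9 = 2
2 XOR 13 = 15
Nim-value of the tree = 15

15


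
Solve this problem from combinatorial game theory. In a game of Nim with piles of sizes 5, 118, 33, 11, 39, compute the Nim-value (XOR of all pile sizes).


We need the XOR (exclusive or) of all pile sizes.
After XOR-ing pile 1 (size 5): 0 XOR 5 = 5
After XOR-ing pile 2 (size 118): 5 XOR 118 = 115
After XOR-ing pile 3 (size 33): 115 XOR 33 = 82
After XOR-ing pile 4 (size 11): 82 XOR 11 = 89
After XOR-ing pile 5 (size 39): 89 XOR 39 = 126
The Nim-value of this position is 126.

126


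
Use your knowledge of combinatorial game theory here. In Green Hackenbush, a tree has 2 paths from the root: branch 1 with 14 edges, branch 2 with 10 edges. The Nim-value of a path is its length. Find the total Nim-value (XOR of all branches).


The tree has 2 branches from the ground vertex.
In Green Hackenbush, the Nim-value of a simple path of length k is k.
Branch 1: length 14, Nim-value = 14
Branch 2: length 10, Nim-value = 10
Total Nim-value = XOR of all branch values:
0 XOR 14 = 14
14 XOR 10 = 4
Nim-value of the tree = 4

4


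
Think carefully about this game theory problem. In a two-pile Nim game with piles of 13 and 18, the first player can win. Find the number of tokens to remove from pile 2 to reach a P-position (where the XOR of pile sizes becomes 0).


Piles: 13 and 18
Current XOR: 13 XOR 18 = 31 (non-zero, so this is an N-position).
To make the XOR zero, we need to find a move that balances the piles.
For pile 2 (size 18): target = 18 XOR 31 = 13
We reduce pile 2 from 18 to 13.
Tokens removed: 18 - 13 = 5
Verification: 13 XOR 13 = 0

5


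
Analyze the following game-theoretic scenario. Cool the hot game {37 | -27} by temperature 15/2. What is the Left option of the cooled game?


Original game: {37 | -27} (a switch {a | b} with a > b).
Cooling by t (for t below the temperature (a - b)/2 = 32) taxes each move by t: {a | b} cooled by t is {a - t | b + t}.
Cooling amount: t = 15/2
Cooled Left option: 37 - 15/2 = 59/2
Cooled Right option: -27 + 15/2 = -39/2
Cooled game: {59/2 | -39/2}
Left option = 59/2

59/2


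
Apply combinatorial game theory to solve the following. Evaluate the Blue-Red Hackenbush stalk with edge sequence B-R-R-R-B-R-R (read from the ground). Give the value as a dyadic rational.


Edges (from ground): B-R-R-R-B-R-R
By Berlekamp's sign-expansion rule, a Blue-Red Hackenbush stalk has the value of the surreal number whose sign sequence is the edge sequence with B -> + and R -> -.
Sign sequence: +---+--
Trace the sign expansion in the surreal number tree, starting from 0:
Edge 1: B (sign +) -> bounds (0, +inf), value = 1
Edge 2: R (sign -) -> bounds (0, 1), value = 1/2
Edge 3: R (sign -) -> bounds (0, 1/2), value = 1/4
Edge 4: R (sign -) -> bounds (0, 1/4), value = 1/8
Edge 5: B (sign +) -> bounds (1/8, 1/4), value = 3/16
Edge 6: R (sign -) -> bounds (1/8, 3/16), value = 5/32
Edge 7: R (sign -) -> bounds (1/8, 5/32), value = 9/64
Game value = 9/64

9/64


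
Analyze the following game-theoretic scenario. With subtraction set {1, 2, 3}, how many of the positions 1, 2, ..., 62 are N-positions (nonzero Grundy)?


Subtraction set S = {1, 2, 3}, so G(n) = n mod 4.
G(n) = 0 when n is a multiple of 4.
Multiples of 4 in [1, 62]: 15
N-positions (nonzero Grundy) = 62 - 15 = 47

47


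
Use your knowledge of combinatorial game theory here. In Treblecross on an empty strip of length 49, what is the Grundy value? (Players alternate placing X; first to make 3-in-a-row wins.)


Treblecross: place X on empty cells; 3-in-a-row wins.
Playing within two cells of an existing X lets the opponent win at once, so sensible play treats the cells i-2..i+2 around each X as dead. The player left with no safe cell loses, so this is a normal-play take-away game on strips of safe cells.
Placing X at cell i (0-indexed) of a strip of k safe cells leaves independent strips of sizes max(0, i-2) and max(0, k-i-3). Hence G(k) = mex{ G(max(0,i-2)) XOR G(max(0,k-i-3)) : 0 <= i < k }, with G(0) = 0.
G(1): splits (0,0):0^0=0 -> mex({0}) = 1
G(2): splits (0,0):0^0=0 -> mex({0}) = 1
G(3): splits (0,0):0^0=0 -> mex({0}) = 1
G(4): splits (0,1):0^1=1 (0,0):0^0=0 -> mex({0, 1}) = 2
G(5): splits (0,2):0^1=1 (0,1):0^1=1 (0,0):0^0=0 -> mex({0, 1}) = 2
G(6) = mex({1}) = 0
G(7) = mex({0, 1, 2}) = 3
G(8) = mex({0, 1, 2}) = 3
G(9) = mex({0, 2}) = 1
G(10) = mex({0, 2, 3}) = 1
G(11) = mex({0, 3}) = 1
G(12) = mex({1, 3}) = 0
G(13) = mex({0, 1, 2, 3}) = 4
G(14) = mex({0, 1, 2}) = 3
G(15) = mex({0, 1, 2}) = 3
G(16) = mex({0, 1, 2, 4}) = 3
G(17) = mex({0, 1, 3, 4}) = 2
G(18) = mex({0, 1, 3, 4}) = 2
G(19) = mex({0, 1, 3, 5}) = 2
G(20) = mex({0, 1, 2, 3, 5}) = 4
G(21) = mex({0, 1, 2, 3, 5}) = 4
G(22) = mex({1, 2, 6}) = 0
G(23) = mex({0, 1, 2, 3, 4, 6}) = 5
G(24) = mex({0, 1, 2, 3, 4}) = 5
G(25) = mex({0, 1, 3, 4, 7}) = 2
G(26) = mex({0, 1, 3, 4, 5, 7}) = 2
G(27) = mex({0, 1, 3, 5}) = 2
G(28) = mex({0, 1, 2, 5}) = 3
G(29) = mex({0, 1, 2, 4, 5, 6}) = 3
G(30) = mex({1, 2, 4, 6}) = 0
G(31) = mex({0, 1, 2, 3, 4, 6}) = 5
G(32) = mex({1, 2, 3, 4, 7}) = 0
G(33) = mex({0, 3, 7}) = 1
G(34) = mex({0, 2, 3, 5, 7}) = 1
G(35) = mex({0, 2, 3, 5, 6}) = 1
G(36) = mex({0, 1, 2, 5, 6}) = 3
G(37) = mex({0, 1, 2, 4, 5, 6}) = 3
G(38) = mex({0, 1, 2, 4}) = 3
G(39) = mex({0, 1, 2, 3, 4, 7}) = 5
G(40) = mex({0, 1, 2, 3, 4, 5, 7}) = 6
G(41) = mex({0, 1, 2, 3, 5, 7}) = 4
G(42) = mex({0, 1, 2, 3, 5, 6, 7}) = 4
G(43) = mex({0, 2, 3, 5, 6}) = 1
G(44) = mex({1, 2, 3, 4, 5, 6}) = 0
G(45) = mex({0, 1, 2, 3, 4, 6, 7}) = 5
G(46) = mex({0, 1, 2, 3, 4, 7}) = 5
G(47) = mex({0, 1, 2, 3, 4, 5, 7}) = 6
G(48) = mex({0, 1, 2, 3, 4, 5, 7}) = 6
G(49) = mex({0, 1, 3, 4, 5, 7}) = 2
Therefore G(49) = 2.

2


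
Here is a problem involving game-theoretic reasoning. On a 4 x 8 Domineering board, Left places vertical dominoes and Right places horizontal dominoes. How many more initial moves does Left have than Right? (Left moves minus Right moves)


Board is 4 x 8 (rows x cols).
Left (vertical) placements: (rows-1) * cols = 3 * 8 = 24
Right (horizontal) placements: rows * (cols-1) = 4 * 7 = 28
Advantage = Left - Right = 24 - 28 = -4

-4


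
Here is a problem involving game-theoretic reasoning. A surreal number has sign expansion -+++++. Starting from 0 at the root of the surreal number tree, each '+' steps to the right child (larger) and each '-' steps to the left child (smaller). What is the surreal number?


Sign expansion: -+++++
Rule: track bounds (lo, hi), initially (-inf, +inf). On '+', the current value becomes lo and we move to the simplest number in (value, hi): value + 1 if hi = +inf, otherwise the midpoint (value + hi)/2. On '-', the current value becomes hi and we move to value - 1 if lo = -inf, otherwise the midpoint (lo + value)/2.
Start at 0.
Step 1: sign = -, move left. Bounds: (-inf, 0). Value = -1
Step 2: sign = +, move right. Bounds: (-1, 0). Value = -1/2
Step 3: sign = +, move right. Bounds: (-1/2, 0). Value = -1/4
Step 4: sign = +, move right. Bounds: (-1/4, 0). Value = -1/8
Step 5: sign = +, move right. Bounds: (-1/8, 0). Value = -1/16
Step 6: sign = +, move right. Bounds: (-1/16, 0). Value = -1/32
The surreal number with sign expansion -+++++ is -1/32.

-1/32


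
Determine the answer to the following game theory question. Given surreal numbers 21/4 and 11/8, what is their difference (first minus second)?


x = 21/4, y = 11/8
Converting to common denominator: 8
x = 42/8, y = 11/8
x - y = 21/4 - 11/8 = 31/8

31/8


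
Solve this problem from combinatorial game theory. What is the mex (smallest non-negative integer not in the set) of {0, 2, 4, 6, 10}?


Set = {0, 2, 4, 6, 10}
0 is in the set.
1 is NOT in the set. This is the mex.
mex = 1

1


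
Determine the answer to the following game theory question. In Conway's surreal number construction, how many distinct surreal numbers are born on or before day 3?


Day 0: {|} = 0 is born. Count = 1.
Day n: the number of surreal numbers born by day n is 2^(n+1) - 1.
By day 0: 2^1 - 1 = 1
By day 1: 2^2 - 1 = 3
By day 2: 2^3 - 1 = 7
By day 3: 2^4 - 1 = 15
By day 3: 15 surreal numbers.

15


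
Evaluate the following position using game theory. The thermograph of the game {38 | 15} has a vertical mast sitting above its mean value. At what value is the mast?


Game = {38 | 15}, a switch {a | b} with numbers a > b.
Its thermograph has left wall a - t and right wall b + t, which meet at t = (a - b)/2, where both equal (a + b)/2. So the mast (mean value) is at (a + b)/2.
Mean = (38 + (15))/2 = 53/2 = 53/2

53/2


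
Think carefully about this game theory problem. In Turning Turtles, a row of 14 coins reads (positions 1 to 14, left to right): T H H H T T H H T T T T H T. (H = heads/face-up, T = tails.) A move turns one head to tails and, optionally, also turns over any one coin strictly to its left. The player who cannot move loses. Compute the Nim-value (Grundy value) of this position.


Coins: T H H H T T H H T T T T H T
Key fact: a single head at position k behaves exactly like a Nim heap of size k (turning it to T and optionally flipping a coin at j < k corresponds to moving the heap from k to j, or to 0), and heads combine as a disjunctive sum (two heads at the same place would cancel, matching j XOR j = 0). So the Nim-value is the XOR of the 1-indexed positions of the heads.
Face-up positions (1-indexed): [2, 3, 4, 7, 8, 13]
XOR 0 with 2: 0 XOR 2 = 2
XOR 2 with 3: 2 XOR 3 = 1
XOR 1 with 4: 1 XOR 4 = 5
XOR 5 with 7: 5 XOR 7 = 2
XOR 2 with 8: 2 XOR 8 = 10
XOR 10 with 13: 10 XOR 13 = 7
Nim-value = 7

7


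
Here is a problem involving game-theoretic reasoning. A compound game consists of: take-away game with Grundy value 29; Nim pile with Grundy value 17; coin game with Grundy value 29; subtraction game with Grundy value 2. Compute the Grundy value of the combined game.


By the Sprague-Grundy theorem, the Grundy value of a sum of games is the XOR of individual Grundy values.
take-away game: Grundy value = 29. Running XOR: 0 XOR 29 = 29
Nim pile: Grundy value = 17. Running XOR: 29 XOR 17 = 12
coin game: Grundy value = 29. Running XOR: 12 XOR 29 = 17
subtraction game: Grundy value = 2. Running XOR: 17 XOR 2 = 19
The combined Grundy value is 19.

19


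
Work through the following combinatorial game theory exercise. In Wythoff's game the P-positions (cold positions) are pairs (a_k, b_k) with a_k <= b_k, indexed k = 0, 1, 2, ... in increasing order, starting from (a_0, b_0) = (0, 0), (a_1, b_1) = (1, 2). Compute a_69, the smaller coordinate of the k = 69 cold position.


By Wythoff's theorem, a_k = floor(k * phi) and b_k = floor(k * phi^2) = a_k + k, where phi = (1 + sqrt(5))/2 is the golden ratio.
phi = (1 + sqrt(5))/2 = 1.618034
k = 69
k * phi = 69 * 1.618034 = 111.644345
a_69 = floor(k * phi) = 111

111


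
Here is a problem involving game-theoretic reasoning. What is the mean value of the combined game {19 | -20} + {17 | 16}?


G1 = {19 | -20}, G2 = {17 | 16}
Each is a switch {a | b} with numbers a > b; its mean value is (a + b)/2, and mean value is additive over game sums: m(G1 + G2) = m(G1) + m(G2).
Mean of G1 = (19 + (-20))/2 = -1/2 = -1/2
Mean of G2 = (17 + (16))/2 = 33/2 = 33/2
Mean of G1 + G2 = -1/2 + 33/2 = 16

16


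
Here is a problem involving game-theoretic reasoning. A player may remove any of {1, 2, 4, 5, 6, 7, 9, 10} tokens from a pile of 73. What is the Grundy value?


The subtraction set is S = {1, 2, 4, 5, 6, 7, 9, 10}.
G(k) = mex{ G(k - s) : s in S, s <= k }. We compute iteratively: G(0) = 0.
G(1) = mex({0}) = 1
G(2) = mex({0, 1}) = 2
G(3) = mex({1, 2}) = 0
G(4) = mex({0, 2}) = 1
G(5) = mex({0, 1}) = 2
G(6) = mex({0, 1, 2}) = 3
G(7) = mex({0, 1, 2, 3}) = 4
G(8) = mex({0, 1, 2, 3, 4}) = 5
G(9) = mex({0, 1, 2, 4, 5}) = 3
G(10) = mex({0, 1, 2, 3, 5}) = 4
G(11) = mex({1, 2, 3, 4}) = 0
G(12) = mex({0, 2, 3, 4, 5}) = 1
G(13) = mex({0, 1, 3, 4, 5}) = 2
G(14) = mex({1, 2, 3, 4, 5}) = 0
G(15) = mex({0, 2, 3, 4, 5}) = 1
G(16) = mex({0, 1, 3, 4}) = 2
G(17) = mex({0, 1, 2, 4, 5}) = 3
G(18) = mex({0, 1, 2, 3, 5}) = 4
G(19) = mex({0, 1, 2, 3, 4}) = 5
G(20) = mex({0, 1, 2, 4, 5}) = 3
Observe that G(11)..G(20) = 0, 1, 2, 0, 1, 2, 3, 4, 5, 3 repeats G(0)..G(9) = 0, 1, 2, 0, 1, 2, 3, 4, 5, 3.
For k >= max(S) = 10, G(k) is determined by the previous 10 values G(k-10)..G(k-1); a window of 10 consecutive values has recurred shifted by 11, so by induction G(k + 11) = G(k) for all k >= 0: the sequence is periodic from the start with period 11.
One period: G(0..10) = 0, 1, 2, 0, 1, 2, 3, 4, 5, 3, 4.
73 mod 11 = 7, so G(73) = G(7) = 4.

4


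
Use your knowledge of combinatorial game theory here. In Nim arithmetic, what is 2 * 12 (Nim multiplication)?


Nim multiplication is bilinear over XOR: (u XOR v) * w = (u*w) XOR (v*w).
So we split each operand into its bit components and XOR the pairwise Nim products.
2 = 2 (as XOR of powers of 2).
12 = 4 + 8 (as XOR of powers of 2).
Using the standard Nim-product table on single bits:
  2*2 = 3,   2*4 = 8,   2*8 = 12,
  4*4 = 6,   4*8 = 11,  8*8 = 13,
and  1*x = x (identity), k*l = l*k (commutative).
Pairwise Nim products:
  2 * 4 = 8
  2 * 8 = 12
XOR them: 8 XOR 12 = 4.
Result: 2 * 12 = 4 (in Nim).

4


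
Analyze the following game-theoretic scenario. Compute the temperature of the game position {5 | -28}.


The game is {5 | -28}, a switch {a | b} with numbers a > b.
Cooling {a | b} by t gives {a - t | b + t}, which stops being hot when a - t = b + t, i.e. at t = (a - b)/2. So the temperature of a switch is (a - b)/2.
Temperature = (Left option - Right option) / 2
= (5 - (-28)) / 2
= 33 / 2
= 33/2

33/2


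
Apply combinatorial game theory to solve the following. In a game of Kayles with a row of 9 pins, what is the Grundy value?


Kayles: a move removes 1 or 2 adjacent pins from a contiguous row.
Removing pins from a row of k leaves two independent rows (a, b) with a + b = k - 1 (one pin) or a + b = k - 2 (two pins); an end removal gives a = 0.
By Sprague-Grundy, G(k) = mex{ G(a) XOR G(b) } over all these splits. G(0) = 0.
G(1): splits (0,0):0^0=0 -> mex({0}) = 1
G(2): splits (0,1):0^1=1 (0,0):0^0=0 -> mex({0, 1}) = 2
G(3): splits (0,2):0^2=2 (1,1):1^1=0 (0,1):0^1=1 -> mex({0, 1, 2}) = 3
G(4): splits (0,3):0^3=3 (1,2):1^2=3 (0,2):0^2=2 (1,1):1^1=0 -> mex({0, 2, 3}) = 1
G(5): splits (0,4):0^1=1 (1,3):1^3=2 (2,2):2^2=0 (0,3):0^3=3 (1,2):1^2=3 -> mex({0, 1, 2, 3}) = 4
G(6) = mex({0, 1, 2, 4}) = 3
G(7) = mex({0, 1, 3, 4, 5}) = 2
G(8) = mex({0, 2, 3, 5, 6}) = 1
G(9) = mex({0, 1, 2, 3, 6, 7}) = 4
Therefore G(9) = 4.

4


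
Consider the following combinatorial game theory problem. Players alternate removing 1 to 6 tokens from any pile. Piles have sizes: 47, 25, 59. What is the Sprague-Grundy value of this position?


Subtraction set: {1, 2, 3, 4, 5, 6}
For this subtraction set, G(n) = n mod 7 (period = max + 1 = 7).
Pile 1 (size 47): G(47) = 47 mod 7 = 5
Pile 2 (size 25): G(25) = 25 mod 7 = 4
Pile 3 (size 59): G(59) = 59 mod 7 = 3
Total Grundy value = XOR of all: 5 XOR 4 XOR 3 = 2

2


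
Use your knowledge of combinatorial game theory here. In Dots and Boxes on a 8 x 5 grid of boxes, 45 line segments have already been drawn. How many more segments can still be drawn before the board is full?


Grid: 8 x 5 boxes, i.e. 9 rows and 6 columns of dots.
Horizontal edges: (rows + 1) * cols = 9 * 5 = 45
Vertical edges: rows * (cols + 1) = 8 * 6 = 48
Total edges: 45 + 48 = 93
Edges drawn: 45
Remaining: 93 - 45 = 48

48


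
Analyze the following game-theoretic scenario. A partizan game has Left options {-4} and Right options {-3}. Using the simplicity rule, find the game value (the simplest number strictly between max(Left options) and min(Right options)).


Left options: {-4}, max = -4
Right options: {-3}, min = -3
All options are numbers and max(Left) < min(Right), so by the simplicity theorem the value is the simplest (earliest-born) number strictly between -4 and -3.
No integer lies strictly between -4 and -3, so the value is the dyadic rational m/2^k in the interval with the smallest k (then m odd); search k = 1, 2, ...:
Denominator 2: -7/2 lies strictly between -4 and -3 -- found.
The simplest number in the interval is -7/2.
Game value = -7/2

-7/2


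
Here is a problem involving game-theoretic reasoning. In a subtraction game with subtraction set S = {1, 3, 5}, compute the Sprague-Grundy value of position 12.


The subtraction set is S = {1, 3, 5}.
G(k) = mex{ G(k - s) : s in S, s <= k }. We compute iteratively: G(0) = 0.
G(1) = mex({0}) = 1
G(2) = mex({1}) = 0
G(3) = mex({0}) = 1
G(4) = mex({1}) = 0
G(5) = mex({0}) = 1
G(6) = mex({1}) = 0
Observe that G(2)..G(6) = 0, 1, 0, 1, 0 repeats G(0)..G(4) = 0, 1, 0, 1, 0.
For k >= max(S) = 5, G(k) is determined by the previous 5 values G(k-5)..G(k-1); a window of 5 consecutive values has recurred shifted by 2, so by induction G(k + 2) = G(k) for all k >= 0: the sequence is periodic from the start with period 2.
One period: G(0..1) = 0, 1.
12 mod 2 = 0, so G(12) = G(0) = 0.

0


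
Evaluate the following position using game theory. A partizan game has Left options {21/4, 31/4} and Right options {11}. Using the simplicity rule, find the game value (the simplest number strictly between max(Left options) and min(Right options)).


Left options: {21/4, 31/4}, max = 31/4
Right options: {11}, min = 11
All options are numbers and max(Left) < min(Right), so by the simplicity theorem the value is the simplest (earliest-born) number strictly between 31/4 and 11.
Integers 8 through 10 all lie strictly between 31/4 and 11.
Among integers, the simplest (lowest birthday = smallest |n|; 0 is born on day 0, +-n on day n) is 8.
No non-integer in the interval can be simpler: if x is a non-integer in the interval, then floor(x) or ceil(x) also lies in the interval (the interval contains an integer), and both are proper prefixes of x's sign expansion, i.e. born earlier. So the game value is 8.
Game value = 8

8


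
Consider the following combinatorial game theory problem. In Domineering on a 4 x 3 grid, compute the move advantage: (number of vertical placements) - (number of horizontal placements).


Board is 4 x 3 (rows x cols).
Left (vertical) placements: (rows-1) * cols = 3 * 3 = 9
Right (horizontal) placements: rows * (cols-1) = 4 * 2 = 8
Advantage = Left - Right = 9 - 8 = 1

1


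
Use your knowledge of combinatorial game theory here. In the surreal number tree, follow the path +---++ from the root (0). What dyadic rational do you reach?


Sign expansion: +---++
Rule: track bounds (lo, hi), initially (-inf, +inf). On '+', the current value becomes lo and we move to the simplest number in (value, hi): value + 1 if hi = +inf, otherwise the midpoint (value + hi)/2. On '-', the current value becomes hi and we move to value - 1 if lo = -inf, otherwise the midpoint (lo + value)/2.
Start at 0.
Step 1: sign = +, move right. Bounds: (0, +inf). Value = 1
Step 2: sign = -, move left. Bounds: (0, 1). Value = 1/2
Step 3: sign = -, move left. Bounds: (0, 1/2). Value = 1/4
Step 4: sign = -, move left. Bounds: (0, 1/4). Value = 1/8
Step 5: sign = +, move right. Bounds: (1/8, 1/4). Value = 3/16
Step 6: sign = +, move right. Bounds: (3/16, 1/4). Value = 7/32
The surreal number with sign expansion +---++ is 7/32.

7/32


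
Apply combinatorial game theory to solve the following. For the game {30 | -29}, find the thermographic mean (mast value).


Game = {30 | -29}, a switch {a | b} with numbers a > b.
Its thermograph has left wall a - t and right wall b + t, which meet at t = (a - b)/2, where both equal (a + b)/2. So the mast (mean value) is at (a + b)/2.
Mean = (30 + (-29))/2 = 1/2 = 1/2

1/2


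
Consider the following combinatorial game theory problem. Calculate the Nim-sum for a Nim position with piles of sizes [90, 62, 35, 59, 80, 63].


We need the XOR (exclusive or) of all pile sizes.
After XOR-ing pile 1 (size 90): 0 XOR 90 = 90
After XOR-ing pile 2 (size 62): 90 XOR 62 = 100
After XOR-ing pile 3 (size 35): 100 XOR 35 = 71
After XOR-ing pile 4 (size 59): 71 XOR 59 = 124
After XOR-ing pile 5 (size 80): 124 XOR 80 = 44
After XOR-ing pile 6 (size 63): 44 XOR 63 = 19
The Nim-value of this position is 19.

19


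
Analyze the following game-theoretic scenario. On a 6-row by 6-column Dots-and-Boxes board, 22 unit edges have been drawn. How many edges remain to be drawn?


Grid: 6 x 6 boxes, i.e. 7 rows and 7 columns of dots.
Horizontal edges: (rows + 1) * cols = 7 * 6 = 42
Vertical edges: rows * (cols + 1) = 6 * 7 = 42
Total edges: 42 + 42 = 84
Edges drawn: 22
Remaining: 84 - 22 = 62

62


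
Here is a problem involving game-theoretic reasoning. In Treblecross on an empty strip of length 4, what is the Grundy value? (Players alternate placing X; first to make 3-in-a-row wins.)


Treblecross: place X on empty cells; 3-in-a-row wins.
Playing within two cells of an existing X lets the opponent win at once, so sensible play treats the cells i-2..i+2 around each X as dead. The player left with no safe cell loses, so this is a normal-play take-away game on strips of safe cells.
Placing X at cell i (0-indexed) of a strip of k safe cells leaves independent strips of sizes max(0, i-2) and max(0, k-i-3). Hence G(k) = mex{ G(max(0,i-2)) XOR G(max(0,k-i-3)) : 0 <= i < k }, with G(0) = 0.
G(1): splits (0,0):0^0=0 -> mex({0}) = 1
G(2): splits (0,0):0^0=0 -> mex({0}) = 1
G(3): splits (0,0):0^0=0 -> mex({0}) = 1
G(4): splits (0,1):0^1=1 (0,0):0^0=0 -> mex({0, 1}) = 2
Therefore G(4) = 2.

2


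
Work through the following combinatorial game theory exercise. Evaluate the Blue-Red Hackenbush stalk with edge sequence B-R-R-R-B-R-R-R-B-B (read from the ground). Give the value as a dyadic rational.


Edges (from ground): B-R-R-R-B-R-R-R-B-B
By Berlekamp's sign-expansion rule, a Blue-Red Hackenbush stalk has the value of the surreal number whose sign sequence is the edge sequence with B -> + and R -> -.
Sign sequence: +---+---++
Trace the sign expansion in the surreal number tree, starting from 0:
Edge 1: B (sign +) -> bounds (0, +inf), value = 1
Edge 2: R (sign -) -> bounds (0, 1), value = 1/2
Edge 3: R (sign -) -> bounds (0, 1/2), value = 1/4
Edge 4: R (sign -) -> bounds (0, 1/4), value = 1/8
Edge 5: B (sign +) -> bounds (1/8, 1/4), value = 3/16
Edge 6: R (sign -) -> bounds (1/8, 3/16), value = 5/32
Edge 7: R (sign -) -> bounds (1/8, 5/32), value = 9/64
Edge 8: R (sign -) -> bounds (1/8, 9/64), value = 17/128
Edge 9: B (sign +) -> bounds (17/128, 9/64), value = 35/256
Edge 10: B (sign +) -> bounds (35/256, 9/64), value = 71/512
Game value = 71/512

71/512


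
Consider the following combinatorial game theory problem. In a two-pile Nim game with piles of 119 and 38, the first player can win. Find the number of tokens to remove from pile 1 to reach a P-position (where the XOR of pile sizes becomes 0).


Piles: 119 and 38
Current XOR: 119 XOR 38 = 81 (non-zero, so this is an N-position).
To make the XOR zero, we need to find a move that balances the piles.
For pile 1 (size 119): target = 119 XOR 81 = 38
We reduce pile 1 from 119 to 38.
Tokens removed: 119 - 38 = 81
Verification: 38 XOR 38 = 0

81


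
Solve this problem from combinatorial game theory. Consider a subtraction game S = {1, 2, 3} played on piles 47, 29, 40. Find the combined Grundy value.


Subtraction set: {1, 2, 3}
For this subtraction set, G(n) = n mod 4 (period = max + 1 = 4).
Pile 1 (size 47): G(47) = 47 mod 4 = 3
Pile 2 (size 29): G(29) = 29 mod 4 = 1
Pile 3 (size 40): G(40) = 40 mod 4 = 0
Total Grundy value = XOR of all: 3 XOR 1 XOR 0 = 2

2


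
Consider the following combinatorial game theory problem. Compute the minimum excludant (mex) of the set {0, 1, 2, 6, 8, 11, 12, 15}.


Set = {0, 1, 2, 6, 8, 11, 12, 15}
0 is in the set.
1 is in the set.
2 is in the set.
3 is NOT in the set. This is the mex.
mex = 3

3


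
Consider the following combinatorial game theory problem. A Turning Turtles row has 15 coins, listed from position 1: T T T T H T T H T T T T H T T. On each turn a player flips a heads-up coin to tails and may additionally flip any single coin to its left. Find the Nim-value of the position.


Coins: T T T T H T T H T T T T H T T
Key fact: a single head at position k behaves exactly like a Nim heap of size k (turning it to T and optionally flipping a coin at j < k corresponds to moving the heap from k to j, or to 0), and heads combine as a disjunctive sum (two heads at the same place would cancel, matching j XOR j = 0). So the Nim-value is the XOR of the 1-indexed positions of the heads.
Face-up positions (1-indexed): [5, 8, 13]
XOR 0 with 5: 0 XOR 5 = 5
XOR 5 with 8: 5 XOR 8 = 13
XOR 13 with 13: 13 XOR 13 = 0
Nim-value = 0

0


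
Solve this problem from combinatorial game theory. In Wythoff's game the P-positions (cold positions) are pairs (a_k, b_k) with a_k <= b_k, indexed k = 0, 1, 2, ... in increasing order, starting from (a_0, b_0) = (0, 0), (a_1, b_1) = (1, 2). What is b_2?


By Wythoff's theorem, a_k = floor(k * phi) and b_k = floor(k * phi^2) = a_k + k, where phi = (1 + sqrt(5))/2 is the golden ratio.
phi = (1 + sqrt(5))/2 = 1.618034
phi^2 = phi + 1 = 2.618034
k = 2
k * phi^2 = 2 * 2.618034 = 5.236068
b_2 = floor(k * phi^2) = 5 (check: a_2 + k = 3 + 2 = 5)

5


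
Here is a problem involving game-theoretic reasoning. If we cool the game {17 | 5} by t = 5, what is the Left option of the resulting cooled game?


Original game: {17 | 5} (a switch {a | b} with a > b).
Cooling by t (for t below the temperature (a - b)/2 = 6) taxes each move by t: {a | b} cooled by t is {a - t | b + t}.
Cooling amount: t = 5
Cooled Left option: 17 - 5 = 12
Cooled Right option: 5 + 5 = 10
Cooled game: {12 | 10}
Left option = 12

12


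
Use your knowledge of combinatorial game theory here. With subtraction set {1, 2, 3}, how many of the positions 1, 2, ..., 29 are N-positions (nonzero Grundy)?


Subtraction set S = {1, 2, 3}, so G(n) = n mod 4.
G(n) = 0 when n is a multiple of 4.
Multiples of 4 in [1, 29]: 7
N-positions (nonzero Grundy) = 29 - 7 = 22

22


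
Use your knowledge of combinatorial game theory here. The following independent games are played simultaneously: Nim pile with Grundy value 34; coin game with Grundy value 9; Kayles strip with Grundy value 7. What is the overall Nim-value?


By the Sprague-Grundy theorem, the Grundy value of a sum of games is the XOR of individual Grundy values.
Nim pile: Grundy value = 34. Running XOR: 0 XOR 34 = 34
coin game: Grundy value = 9. Running XOR: 34 XOR 9 = 43
Kayles strip: Grundy value = 7. Running XOR: 43 XOR 7 = 44
The combined Grundy value is 44.

44


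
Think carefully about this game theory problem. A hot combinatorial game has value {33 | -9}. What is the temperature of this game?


The game is {33 | -9}, a switch {a | b} with numbers a > b.
Cooling {a | b} by t gives {a - t | b + t}, which stops being hot when a - t = b + t, i.e. at t = (a - b)/2. So the temperature of a switch is (a - b)/2.
Temperature = (Left option - Right option) / 2
= (33 - (-9)) / 2
= 42 / 2
= 21

21


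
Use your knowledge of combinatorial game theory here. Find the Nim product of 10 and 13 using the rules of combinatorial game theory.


Nim multiplication is bilinear over XOR: (u XOR v) * w = (u*w) XOR (v*w).
So we split each operand into its bit components and XOR the pairwise Nim products.
10 = 2 + 8 (as XOR of powers of 2).
13 = 1 + 4 + 8 (as XOR of powers of 2).
Using the standard Nim-product table on single bits:
  2*2 = 3,   2*4 = 8,   2*8 = 12,
  4*4 = 6,   4*8 = 11,  8*8 = 13,
and  1*x = x (identity), k*l = l*k (commutative).
Pairwise Nim products:
  2 * 1 = 2
  2 * 4 = 8
  2 * 8 = 12
  8 * 1 = 8
  8 * 4 = 11
  8 * 8 = 13
XOR them: 2 XOR 8 XOR 12 XOR 8 XOR 11 XOR 13 = 8.
Result: 10 * 13 = 8 (in Nim).

8


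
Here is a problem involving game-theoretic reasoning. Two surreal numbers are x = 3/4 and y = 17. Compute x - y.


x = 3/4, y = 17
Converting to common denominator: 4
x = 3/4, y = 68/4
x - y = 3/4 - 17 = -65/4

-65/4


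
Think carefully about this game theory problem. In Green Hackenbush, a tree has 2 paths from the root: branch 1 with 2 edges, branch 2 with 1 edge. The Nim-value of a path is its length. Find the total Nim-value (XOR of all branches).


The tree has 2 branches from the ground vertex.
In Green Hackenbush, the Nim-value of a simple path of length k is k.
Branch 1: length 2, Nim-value = 2
Branch 2: length 1, Nim-value = 1
Total Nim-value = XOR of all branch values:
0 XOR 2 = 2
2 XOR 1 = 3
Nim-value of the tree = 3

3


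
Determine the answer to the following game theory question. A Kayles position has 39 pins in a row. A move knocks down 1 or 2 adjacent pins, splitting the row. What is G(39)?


Kayles: a move removes 1 or 2 adjacent pins from a contiguous row.
Removing pins from a row of k leaves two independent rows (a, b) with a + b = k - 1 (one pin) or a + b = k - 2 (two pins); an end removal gives a = 0.
By Sprague-Grundy, G(k) = mex{ G(a) XOR G(b) } over all these splits. G(0) = 0.
G(1): splits (0,0):0^0=0 -> mex({0}) = 1
G(2): splits (0,1):0^1=1 (0,0):0^0=0 -> mex({0, 1}) = 2
G(3): splits (0,2):0^2=2 (1,1):1^1=0 (0,1):0^1=1 -> mex({0, 1, 2}) = 3
G(4): splits (0,3):0^3=3 (1,2):1^2=3 (0,2):0^2=2 (1,1):1^1=0 -> mex({0, 2, 3}) = 1
G(5): splits (0,4):0^1=1 (1,3):1^3=2 (2,2):2^2=0 (0,3):0^3=3 (1,2):1^2=3 -> mex({0, 1, 2, 3}) = 4
G(6) = mex({0, 1, 2, 4}) = 3
G(7) = mex({0, 1, 3, 4, 5}) = 2
G(8) = mex({0, 2, 3, 5, 6}) = 1
G(9) = mex({0, 1, 2, 3, 6, 7}) = 4
G(10) = mex({0, 1, 3, 4, 5, 7}) = 2
G(11) = mex({0, 1, 2, 3, 4, 5}) = 6
G(12) = mex({0, 1, 2, 3, 5, 6, 7}) = 4
G(13) = mex({0, 2, 3, 4, 6, 7}) = 1
G(14) = mex({0, 1, 4, 5, 6, 7}) = 2
G(15) = mex({0, 1, 2, 3, 4, 5, 6}) = 7
G(16) = mex({0, 2, 3, 5, 6, 7}) = 1
G(17) = mex({0, 1, 2, 3, 5, 6, 7}) = 4
G(18) = mex({0, 1, 2, 4, 5, 6}) = 3
G(19) = mex({0, 1, 3, 4, 5, 7}) = 2
G(20) = mex({0, 2, 3, 4, 5, 6, 7}) = 1
G(21) = mex({0, 1, 2, 3, 5, 6, 7}) = 4
G(22) = mex({0, 1, 2, 3, 4, 5, 7}) = 6
G(23) = mex({0, 1, 2, 3, 4, 5, 6}) = 7
G(24) = mex({0, 1, 2, 3, 5, 6, 7}) = 4
G(25) = mex({0, 2, 3, 4, 6, 7}) = 1
G(26) = mex({0, 1, 3, 4, 5, 6, 7}) = 2
G(27) = mex({0, 1, 2, 3, 4, 5, 6, 7}) = 8
G(28) = mex({0, 1, 2, 3, 4, 6, 7, 8}) = 5
G(29) = mex({0, 1, 2, 3, 5, 6, 7, 8, 9}) = 4
G(30) = mex({0, 1, 2, 3, 4, 5, 6, 9, 10}) = 7
G(31) = mex({0, 1, 3, 4, 5, 7, 10, 11}) = 2
G(32) = mex({0, 2, 3, 4, 5, 6, 7, 9, 11}) = 1
G(33) = mex({0, 1, 2, 3, 4, 5, 6, 7, 9, 12}) = 8
G(34) = mex({0, 1, 2, 3, 4, 5, 7, 8, 11, 12}) = 6
G(35) = mex({0, 1, 2, 3, 4, 5, 6, 8, 9, 10, 11}) = 7
G(36) = mex({0, 1, 2, 3, 5, 6, 7, 9, 10}) = 4
G(37) = mex({0, 2, 3, 4, 6, 7, 9, 10, 11, 12}) = 1
G(38) = mex({0, 1, 3, 4, 5, 6, 7, 9, 10, 11, 12}) = 2
G(39) = mex({0, 1, 2, 4, 5, 6, 7, 9, 10, 12, 14}) = 3
Therefore G(39) = 3.

3


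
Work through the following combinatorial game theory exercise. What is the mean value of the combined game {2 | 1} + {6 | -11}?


G1 = {2 | 1}, G2 = {6 | -11}
Each is a switch {a | b} with numbers a > b; its mean value is (a + b)/2, and mean value is additive over game sums: m(G1 + G2) = m(G1) + m(G2).
Mean of G1 = (2 + (1))/2 = 3/2 = 3/2
Mean of G2 = (6 + (-11))/2 = -5/2 = -5/2
Mean of G1 + G2 = 3/2 + -5/2 = -1

-1


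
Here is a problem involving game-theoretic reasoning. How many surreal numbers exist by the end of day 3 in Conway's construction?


Day 0: {|} = 0 is born. Count = 1.
Day n: the number of surreal numbers born by day n is 2^(n+1) - 1.
By day 0: 2^1 - 1 = 1
By day 1: 2^2 - 1 = 3
By day 2: 2^3 - 1 = 7
By day 3: 2^4 - 1 = 15
By day 3: 15 surreal numbers.

15


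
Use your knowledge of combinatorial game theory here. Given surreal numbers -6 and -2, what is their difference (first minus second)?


x = -6, y = -2
x - y = -6 - -2 = -4

-4


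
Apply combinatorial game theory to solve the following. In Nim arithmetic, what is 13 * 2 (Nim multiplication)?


Nim multiplication is bilinear over XOR: (u XOR v) * w = (u*w) XOR (v*w).
So we split each operand into its bit components and XOR the pairwise Nim products.
13 = 1 + 4 + 8 (as XOR of powers of 2).
2 = 2 (as XOR of powers of 2).
Using the standard Nim-product table on single bits:
  2*2 = 3,   2*4 = 8,   2*8 = 12,
  4*4 = 6,   4*8 = 11,  8*8 = 13,
and  1*x = x (identity), k*l = l*k (commutative).
Pairwise Nim products:
  1 * 2 = 2
  4 * 2 = 8
  8 * 2 = 12
XOR them: 2 XOR 8 XOR 12 = 6.
Result: 13 * 2 = 6 (in Nim).

6


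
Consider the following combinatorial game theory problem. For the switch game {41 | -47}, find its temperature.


The game is {41 | -47}, a switch {a | b} with numbers a > b.
Cooling {a | b} by t gives {a - t | b + t}, which stops being hot when a - t = b + t, i.e. at t = (a - b)/2. So the temperature of a switch is (a - b)/2.
Temperature = (Left option - Right option) / 2
= (41 - (-47)) / 2
= 88 / 2
= 44

44


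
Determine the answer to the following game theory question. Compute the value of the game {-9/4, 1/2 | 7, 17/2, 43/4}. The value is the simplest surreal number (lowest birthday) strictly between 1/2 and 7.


Left options: {-9/4, 1/2}, max = 1/2
Right options: {7, 17/2, 43/4}, min = 7
All options are numbers and max(Left) < min(Right), so by the simplicity theorem the value is the simplest (earliest-born) number strictly between 1/2 and 7.
Integers 1 through 6 all lie strictly between 1/2 and 7.
Among integers, the simplest (lowest birthday = smallest |n|; 0 is born on day 0, +-n on day n) is 1.
No non-integer in the interval can be simpler: if x is a non-integer in the interval, then floor(x) or ceil(x) also lies in the interval (the interval contains an integer), and both are proper prefixes of x's sign expansion, i.e. born earlier. So the game value is 1.
Game value = 1

1


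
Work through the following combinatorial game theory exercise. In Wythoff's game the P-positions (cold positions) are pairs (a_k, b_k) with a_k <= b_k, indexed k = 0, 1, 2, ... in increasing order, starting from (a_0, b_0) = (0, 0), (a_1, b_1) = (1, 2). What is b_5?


By Wythoff's theorem, a_k = floor(k * phi) and b_k = floor(k * phi^2) = a_k + k, where phi = (1 + sqrt(5))/2 is the golden ratio.
phi = (1 + sqrt(5))/2 = 1.618034
phi^2 = phi + 1 = 2.618034
k = 5
k * phi^2 = 5 * 2.618034 = 13.090170
b_5 = floor(k * phi^2) = 13 (check: a_5 + k = 8 + 5 = 13)

13


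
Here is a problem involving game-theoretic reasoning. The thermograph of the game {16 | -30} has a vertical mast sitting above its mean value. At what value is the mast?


Game = {16 | -30}, a switch {a | b} with numbers a > b.
Its thermograph has left wall a - t and right wall b + t, which meet at t = (a - b)/2, where both equal (a + b)/2. So the mast (mean value) is at (a + b)/2.
Mean = (16 + (-30))/2 = -14/2 = -7

-7
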